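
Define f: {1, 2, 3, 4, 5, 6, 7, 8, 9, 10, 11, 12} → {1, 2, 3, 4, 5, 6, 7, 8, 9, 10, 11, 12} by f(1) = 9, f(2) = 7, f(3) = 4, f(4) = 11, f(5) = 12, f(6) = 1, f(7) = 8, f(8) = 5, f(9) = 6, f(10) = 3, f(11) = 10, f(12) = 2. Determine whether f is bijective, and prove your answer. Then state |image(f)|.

The values 9, 7, 4, 11, 12, 1, 8, 5, 6, 3, 10, 2 are a permutation of {1, 2, 3, 4, 5, 6, 7, 8, 9, 10, 11, 12}: each element appears exactly once.
So f is injective and surjective, hence bijective.
The image of f is {1, 2, 3, 4, 5, 6, 7, 8, 9, 10, 11, 12}, which has 12 elements.

12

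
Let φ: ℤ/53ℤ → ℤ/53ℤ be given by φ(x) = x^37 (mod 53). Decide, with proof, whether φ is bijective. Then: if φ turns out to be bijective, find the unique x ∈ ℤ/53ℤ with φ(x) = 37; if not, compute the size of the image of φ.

40

Since 53 is prime, the nonzero elements of ℤ/53ℤ form a cyclic group of order 52.
As gcd(37, 52) = 1, raising to the 37th power is a bijection on this group: if s^37 ≡ t^37 then (st^{−1})^37 = 1, and the only element of order dividing gcd(37, 52) = 1 is 1, so s = t.
With φ(0) = 0 this makes φ injective on all of ℤ/53ℤ, hence bijective (finite equal-size domain and codomain). In particular φ is bijective.
Since φ is bijective, we find the preimage of 37. The inverse of x ↦ x^37 on (ℤ/53ℤ)^× is x ↦ x^45, because 37·45 = 1665 = 32·52 + 1 ≡ 1 (mod 52) and x^{52} = 1 for x ≠ 0 (Fermat). So φ⁻¹(37) = 37^45 mod 53.
Repeated squaring mod 53: 37^1 ≡ 37, 37^2 ≡ 37² = 1369 ≡ 44, 37^4 ≡ 44² = 1936 ≡ 28, 37^8 ≡ 28² = 784 ≡ 42, 37^16 ≡ 42² = 1764 ≡ 15, 37^32 ≡ 15² = 225 ≡ 13. Since 45 = 32 + 8 + 4 + 1, 37^45 ≡ 13·42·28·37: 13·42 = 546 ≡ 16, then 16·28 = 448 ≡ 24, then 24·37 = 888 ≡ 40. So 37^45 ≡ 40 (mod 53).
Hence φ⁻¹(37) = 40.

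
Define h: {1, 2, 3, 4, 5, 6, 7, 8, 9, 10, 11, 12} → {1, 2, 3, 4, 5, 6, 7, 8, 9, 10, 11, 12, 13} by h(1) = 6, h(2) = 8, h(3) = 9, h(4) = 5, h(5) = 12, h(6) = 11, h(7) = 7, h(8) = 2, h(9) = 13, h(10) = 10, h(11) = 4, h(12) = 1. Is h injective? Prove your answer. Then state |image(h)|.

The values h(1), …, h(12) are 6, 8, 9, 5, 12, 11, 7, 2, 13, 10, 4, 1 — all distinct.
So h(u) = h(v) only when u = v, and h is injective.
The image of h is {1, 2, 4, 5, 6, 7, 8, 9, 10, 11, 12, 13}, which has 12 elements.

12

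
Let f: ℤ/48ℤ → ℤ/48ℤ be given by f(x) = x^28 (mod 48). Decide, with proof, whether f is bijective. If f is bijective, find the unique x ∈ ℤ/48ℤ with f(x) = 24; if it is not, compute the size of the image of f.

4

f(2): Repeated squaring mod 48: 2^1 ≡ 2, 2^2 ≡ 2² = 4, 2^4 ≡ 4² = 16, 2^8 ≡ 16² = 256 ≡ 16, 2^16 ≡ 16² = 256 ≡ 16. Since 28 = 16 + 8 + 4, 2^28 ≡ 16·16·16: 16·16 = 256 ≡ 16, then 16·16 = 256 ≡ 16. So 2^28 ≡ 16 (mod 48).
f(4): Repeated squaring mod 48: 4^1 ≡ 4, 4^2 ≡ 4² = 16, 4^4 ≡ 16² = 256 ≡ 16, 4^8 ≡ 16² = 256 ≡ 16, 4^16 ≡ 16² = 256 ≡ 16. Since 28 = 16 + 8 + 4, 4^28 ≡ 16·16·16: 16·16 = 256 ≡ 16, then 16·16 = 256 ≡ 16. So 4^28 ≡ 16 (mod 48).
So f(2) = f(4) = 16 while 2 ≠ 4, thus f is not injective, hence not bijective.
Since f is not bijective, we determine |image(f)|. Computing x^28 mod 48 for each x (by repeated squaring, reducing mod 48 at every step), the values f(0), f(1), …, f(47) are: 0, 1, 16, 33, 16, 1, 0, 1, 16, 33, 16, 1, 0, 1, 16, 33, 16, 1, 0, 1, 16, 33, 16, 1, 0, 1, 16, 33, 16, 1, 0, 1, 16, 33, 16, 1, 0, 1, 16, 33, 16, 1, 0, 1, 16, 33, 16, 1.
The distinct values are {0, 1, 16, 33}; there are 4 of them.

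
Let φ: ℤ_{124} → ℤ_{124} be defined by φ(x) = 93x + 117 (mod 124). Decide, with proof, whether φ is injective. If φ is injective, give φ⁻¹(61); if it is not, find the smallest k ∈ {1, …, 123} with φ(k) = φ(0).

4

We have gcd(93, 124) = 31 > 1. Taking a = 0 and b = 4: φ(0) = 117 and φ(4) = 93·4 + 117 = 489 ≡ 117 (mod 124).
So φ(0) = φ(4) while 0 ≠ 4, thus φ is not injective.
Since φ is not injective, we find the least positive k with φ(k) = φ(0): this means 93k ≡ 0 (mod 124), i.e. 124 ∣ 93k. Since gcd(93, 124) = 31, dividing through by 31 this holds exactly when 4 ∣ 3k, and as gcd(3, 4) = 1, exactly when 4 ∣ k.
The smallest positive such k is 4.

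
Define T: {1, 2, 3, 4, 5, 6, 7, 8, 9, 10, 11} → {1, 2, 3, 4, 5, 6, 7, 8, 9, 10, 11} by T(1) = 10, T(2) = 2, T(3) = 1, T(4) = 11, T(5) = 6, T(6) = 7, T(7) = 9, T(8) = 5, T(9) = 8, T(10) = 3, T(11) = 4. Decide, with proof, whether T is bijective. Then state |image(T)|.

11

The values 10, 2, 1, 11, 6, 7, 9, 5, 8, 3, 4 are a permutation of {1, 2, 3, 4, 5, 6, 7, 8, 9, 10, 11}: each element appears exactly once.
So T is injective and surjective, hence bijective.
The image of T is {1, 2, 3, 4, 5, 6, 7, 8, 9, 10, 11}, which has 11 elements.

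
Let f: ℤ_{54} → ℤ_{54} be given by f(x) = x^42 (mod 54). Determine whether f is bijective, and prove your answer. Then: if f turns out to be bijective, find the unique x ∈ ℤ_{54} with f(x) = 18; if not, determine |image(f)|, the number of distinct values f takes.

8

f(0) = 0^42 = 0.
f(6): Repeated squaring mod 54: 6^1 ≡ 6, 6^2 ≡ 6² = 36, 6^4 ≡ 36² = 1296 ≡ 0, 6^8 ≡ 0² = 0, 6^16 ≡ 0² = 0, 6^32 ≡ 0² = 0. Since 42 = 32 + 8 + 2, 6^42 ≡ 0·0·36: 0·0 = 0, then 0·36 = 0. So 6^42 ≡ 0 (mod 54).
So f(0) = f(6) = 0 while 0 ≠ 6, so f is not injective, hence not bijective.
Since f is not bijective, we determine |image(f)|. Computing x^42 mod 54 for each x (by repeated squaring, reducing mod 54 at every step), the values f(0), f(1), …, f(53) are: 0, 1, 10, 27, 46, 19, 0, 37, 28, 27, 28, 37, 0, 19, 46, 27, 10, 1, 0, 1, 10, 27, 46, 19, 0, 37, 28, 27, 28, 37, 0, 19, 46, 27, 10, 1, 0, 1, 10, 27, 46, 19, 0, 37, 28, 27, 28, 37, 0, 19, 46, 27, 10, 1.
The distinct values are {0, 1, 10, 19, 27, 28, 37, 46}; there are 8 of them.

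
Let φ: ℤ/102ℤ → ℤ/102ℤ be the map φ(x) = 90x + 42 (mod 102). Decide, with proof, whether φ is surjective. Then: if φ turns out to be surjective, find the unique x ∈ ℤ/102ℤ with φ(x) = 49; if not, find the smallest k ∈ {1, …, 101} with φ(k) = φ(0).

Since gcd(90, 102) = 6, we have 90x ≡ 0 (mod 6) for all x, so φ(x) ≡ 0 (mod 6).
But 1 ≢ 0 (mod 6), so 1 ∈ ℤ/102ℤ has no preimage. Thus φ is not surjective.
Since φ is not surjective, we find the least positive k with φ(k) = φ(0): this means 90k ≡ 0 (mod 102), i.e. 102 ∣ 90k. Since gcd(90, 102) = 6, dividing through by 6 this holds exactly when 17 ∣ 15k, and as gcd(15, 17) = 1, exactly when 17 ∣ k.
The smallest positive such k is 17.

17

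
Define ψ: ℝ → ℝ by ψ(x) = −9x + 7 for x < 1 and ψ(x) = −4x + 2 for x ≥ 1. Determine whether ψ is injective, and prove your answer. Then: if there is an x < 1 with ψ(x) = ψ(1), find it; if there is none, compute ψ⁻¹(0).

Both pieces are strictly decreasing (slopes −9 and −4), so each is injective on its own interval.
The left piece maps (−∞, 1) onto (−2, ∞); the right piece maps [1, ∞) onto (−∞, −2].
These images are disjoint, so no value is attained by both pieces. Therefore ψ is injective.
Because the two images are disjoint, no x < 1 has ψ(x) = ψ(1), so we compute ψ⁻¹(0): 0 lies in (−2, ∞), so solve −9x + 7 = 0: x = (0 − 7)/(−9) = 7/9.

7/9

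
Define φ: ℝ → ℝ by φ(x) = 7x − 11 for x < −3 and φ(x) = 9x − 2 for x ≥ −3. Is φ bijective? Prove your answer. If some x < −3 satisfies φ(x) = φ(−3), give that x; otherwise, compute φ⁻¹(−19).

-17/9

Both pieces are strictly increasing (slopes 7 and 9), so each is injective on its own interval.
The left piece maps (−∞, −3) onto (−∞, −32); the right piece maps [−3, ∞) onto [−29, ∞).
The images leave a gap (−32 has no preimage), so φ is not surjective, hence not bijective.
Because the two images are disjoint, no x < −3 has φ(x) = φ(−3), so we compute φ⁻¹(−19): −19 lies in [−29, ∞), so solve 9x − 2 = −19: x = (−19 + 2)/9 = −17/9.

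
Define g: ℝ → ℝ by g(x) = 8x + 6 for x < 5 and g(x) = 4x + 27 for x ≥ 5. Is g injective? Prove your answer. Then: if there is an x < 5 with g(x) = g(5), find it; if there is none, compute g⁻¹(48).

21/4

Both pieces are strictly increasing (slopes 8 and 4), so each is injective on its own interval.
The left piece maps (−∞, 5) onto (−∞, 46); the right piece maps [5, ∞) onto [47, ∞).
These images are disjoint, so no value is attained by both pieces. Hence g is injective.
Because the two images are disjoint, no x < 5 has g(x) = g(5), so we compute g⁻¹(48): 48 lies in [47, ∞), so solve 4x + 27 = 48: x = (48 − 27)/4 = 21/4.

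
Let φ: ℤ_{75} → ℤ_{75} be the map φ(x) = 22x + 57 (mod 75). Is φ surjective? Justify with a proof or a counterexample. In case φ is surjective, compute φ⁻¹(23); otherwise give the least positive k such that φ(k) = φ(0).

Recall: φ is surjective if every y in the codomain equals φ(x) for some x in the domain.
Since gcd(22, 75) = 1, 22 is invertible modulo 75. Euclid's algorithm: 75 = 3·22 + 9, 22 = 2·9 + 4, 9 = 2·4 + 1; back-substituting gives 1 = 58·22 − 17·75, so 22⁻¹ ≡ 58 (mod 75).
Then y ↦ 58(y − 57) is a two-sided inverse to φ, so every y ∈ ℤ_{75} has a preimage.
Hence φ is surjective.
Since φ is surjective, we compute φ⁻¹(23): solve 22x + 57 ≡ 23 (mod 75), i.e. 22x ≡ 41 (mod 75).
Multiplying by 22⁻¹ = 58 gives x ≡ 58·41 = 2378 = 31·75 + 53 ≡ 53 (mod 75).
Check: φ(53) = 22·53 + 57 = 1223 = 16·75 + 23 ≡ 23 (mod 75).

53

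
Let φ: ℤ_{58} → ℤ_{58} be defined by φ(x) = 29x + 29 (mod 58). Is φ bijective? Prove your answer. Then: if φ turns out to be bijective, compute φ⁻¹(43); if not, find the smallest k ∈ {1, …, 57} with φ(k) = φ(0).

2

By definition, φ is injective if φ(x_1) = φ(x_2) implies x_1 = x_2.
We have gcd(29, 58) = 29 > 1. Taking x_1 = 0 and x_2 = 2: φ(0) = 29 and φ(2) = 29·2 + 29 = 87 ≡ 29 (mod 58).
So φ(0) = φ(2) while 0 ≠ 2, thus φ is not injective, hence not bijective.
Since φ is not bijective, we find the least positive k with φ(k) = φ(0): this means 29k ≡ 0 (mod 58), i.e. 58 ∣ 29k. Since gcd(29, 58) = 29, dividing through by 29 this holds exactly when 2 ∣ k.
The smallest positive such k is 2.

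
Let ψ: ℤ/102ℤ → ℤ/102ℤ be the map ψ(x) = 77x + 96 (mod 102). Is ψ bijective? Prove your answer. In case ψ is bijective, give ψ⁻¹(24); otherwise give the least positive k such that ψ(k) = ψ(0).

60

Suppose ψ(a) = ψ(b) in ℤ/102ℤ. Then 77a + 96 ≡ 77b + 96 (mod 102), therefore 77(a − b) ≡ 0 (mod 102).
Since gcd(77, 102) = 1, 77 is invertible modulo 102, hence a − b ≡ 0 (mod 102), i.e. a = b.
We now compute 77⁻¹ mod 102 explicitly. Euclid's algorithm: 102 = 1·77 + 25, 77 = 3·25 + 2, 25 = 12·2 + 1; back-substituting gives 1 = 53·77 − 40·102, so 77⁻¹ ≡ 53 (mod 102).
For any y ∈ ℤ/102ℤ, x = 53(y − 96) mod 102 satisfies ψ(x) = 77·53(y − 96) + 96 ≡ y (since 77·53 ≡ 1 mod 102). So every y has a preimage.
Therefore ψ is bijective.
Since ψ is bijective, we compute ψ⁻¹(24): solve 77x + 96 ≡ 24 (mod 102), i.e. 77x ≡ 30 (mod 102).
Multiplying by 77⁻¹ = 53 gives x ≡ 53·30 = 1590 = 15·102 + 60 ≡ 60 (mod 102).
Check: ψ(60) = 77·60 + 96 = 4716 = 46·102 + 24 ≡ 24 (mod 102).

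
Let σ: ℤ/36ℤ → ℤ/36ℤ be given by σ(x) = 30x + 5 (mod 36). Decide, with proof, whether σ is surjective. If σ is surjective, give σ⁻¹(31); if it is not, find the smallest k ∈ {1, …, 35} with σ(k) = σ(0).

6

Since gcd(30, 36) = 6, we have 30x ≡ 0 (mod 6) for all x, so σ(x) ≡ 5 (mod 6).
But 0 ≢ 5 (mod 6), so 0 ∈ ℤ/36ℤ has no preimage. Hence σ is not surjective.
Since σ is not surjective, we find the least positive k with σ(k) = σ(0): this means 30k ≡ 0 (mod 36), i.e. 36 ∣ 30k. Since gcd(30, 36) = 6, dividing through by 6 this holds exactly when 6 ∣ 5k, and as gcd(5, 6) = 1, exactly when 6 ∣ k.
The smallest positive such k is 6.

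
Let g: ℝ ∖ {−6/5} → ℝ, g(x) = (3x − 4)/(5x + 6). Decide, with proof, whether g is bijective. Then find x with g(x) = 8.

If g(x) = 3/5, cross-multiplying gives 5(3x − 4) = 3(5x + 6), which simplifies to −20 = 18 — false.  So 3/5 has no preimage and g is not surjective.
Hence g is not bijective.
Solving g(x) = 8: cross-multiplying gives 3x − 4 = 8(5x + 6), which rearranges to −37x = 52, so x = −52/37.

-52/37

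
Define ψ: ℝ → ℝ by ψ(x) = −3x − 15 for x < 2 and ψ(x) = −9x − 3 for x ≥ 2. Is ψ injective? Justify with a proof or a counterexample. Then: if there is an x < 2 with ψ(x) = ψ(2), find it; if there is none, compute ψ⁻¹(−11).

Both pieces are strictly decreasing (slopes −3 and −9), so each is injective on its own interval.
The left piece maps (−∞, 2) onto (−21, ∞); the right piece maps [2, ∞) onto (−∞, −21].
These images are disjoint, so no value is attained by both pieces. So ψ is injective.
Because the two images are disjoint, no x < 2 has ψ(x) = ψ(2), so we compute ψ⁻¹(−11): −11 lies in (−21, ∞), so solve −3x − 15 = −11: x = (−11 + 15)/(−3) = −4/3.

-4/3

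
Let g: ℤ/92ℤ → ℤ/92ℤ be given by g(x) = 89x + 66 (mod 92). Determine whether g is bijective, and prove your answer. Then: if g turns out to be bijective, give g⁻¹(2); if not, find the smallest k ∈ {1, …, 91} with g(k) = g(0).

52

Recall that g is injective when g(u) = g(v) forces u = v.
If g(u) = g(v), then 89u ≡ 89v (mod 92). Because gcd(89, 92) = 1, we may cancel 89 to get u ≡ v (mod 92).
We now compute 89⁻¹ mod 92 explicitly. Euclid's algorithm: 92 = 1·89 + 3, 89 = 29·3 + 2, 3 = 1·2 + 1; back-substituting gives 1 = 61·89 − 59·92, so 89⁻¹ ≡ 61 (mod 92).
For any y ∈ ℤ/92ℤ, x = 61(y − 66) mod 92 satisfies g(x) = 89·61(y − 66) + 66 ≡ y (since 89·61 ≡ 1 mod 92). So every y has a preimage.
Thus g is bijective.
Since g is bijective, we compute g⁻¹(2): solve 89x + 66 ≡ 2 (mod 92), i.e. 89x ≡ 28 (mod 92).
Multiplying by 89⁻¹ = 61 gives x ≡ 61·28 = 1708 = 18·92 + 52 ≡ 52 (mod 92).
Check: g(52) = 89·52 + 66 = 4694 = 51·92 + 2 ≡ 2 (mod 92).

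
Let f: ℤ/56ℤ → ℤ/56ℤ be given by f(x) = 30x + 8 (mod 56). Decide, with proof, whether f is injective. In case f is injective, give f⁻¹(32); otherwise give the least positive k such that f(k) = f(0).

By definition, f is injective when f(s) = f(t) forces s = t.
We have gcd(30, 56) = 2 > 1. Taking s = 0 and t = 28: f(0) = 8 and f(28) = 30·28 + 8 = 848 ≡ 8 (mod 56).
So f(0) = f(28) while 0 ≠ 28, hence f is not injective.
Since f is not injective, we find the least positive k with f(k) = f(0): this means 30k ≡ 0 (mod 56), i.e. 56 ∣ 30k. Since gcd(30, 56) = 2, dividing through by 2 this holds exactly when 28 ∣ 15k, and as gcd(15, 28) = 1, exactly when 28 ∣ k.
The smallest positive such k is 28.

28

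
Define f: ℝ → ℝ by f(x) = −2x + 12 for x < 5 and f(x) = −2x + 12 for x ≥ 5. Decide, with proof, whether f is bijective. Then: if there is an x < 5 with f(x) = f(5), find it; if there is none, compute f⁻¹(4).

4

Both pieces are strictly decreasing (slopes −2 and −2), so each is injective on its own interval.
The left piece maps (−∞, 5) onto (2, ∞); the right piece maps [5, ∞) onto (−∞, 2].
Since 2 = 2, the images partition ℝ: f is injective and surjective, hence bijective.
Because the two images are disjoint, no x < 5 has f(x) = f(5), so we compute f⁻¹(4): 4 lies in (2, ∞), so solve −2x + 12 = 4: x = (4 − 12)/(−2) = 4.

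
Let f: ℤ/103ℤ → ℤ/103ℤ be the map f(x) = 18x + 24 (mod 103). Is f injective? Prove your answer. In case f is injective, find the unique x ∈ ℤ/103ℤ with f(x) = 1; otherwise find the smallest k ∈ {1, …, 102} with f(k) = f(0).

Recall that injectivity means: for all s, t in the domain, f(s) = f(t) implies s = t.
Suppose f(s) = f(t) in ℤ/103ℤ. Then 18s + 24 ≡ 18t + 24 (mod 103), therefore 18(s − t) ≡ 0 (mod 103).
Since gcd(18, 103) = 1, 18 is invertible modulo 103, so s − t ≡ 0 (mod 103), i.e. s = t.
Thus f is injective.
We now compute 18⁻¹ mod 103 explicitly. Euclid's algorithm: 103 = 5·18 + 13, 18 = 1·13 + 5, 13 = 2·5 + 3, 5 = 1·3 + 2, 3 = 1·2 + 1; back-substituting gives 1 = 63·18 − 11·103, so 18⁻¹ ≡ 63 (mod 103).
Since f is injective, we compute f⁻¹(1): solve 18x + 24 ≡ 1 (mod 103), i.e. 18x ≡ 80 (mod 103).
Multiplying by 18⁻¹ = 63 gives x ≡ 63·80 = 5040 = 48·103 + 96 ≡ 96 (mod 103).
Check: f(96) = 18·96 + 24 = 1752 = 17·103 + 1 ≡ 1 (mod 103).

96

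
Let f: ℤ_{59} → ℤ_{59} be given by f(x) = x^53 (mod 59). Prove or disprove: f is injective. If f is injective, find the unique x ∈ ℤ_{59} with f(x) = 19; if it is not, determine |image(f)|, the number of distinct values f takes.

16

Since 59 is prime, the nonzero elements of ℤ_{59} form a cyclic group of order 58.
As gcd(53, 58) = 1, raising to the 53rd power is a bijection on this group: if x_1^53 ≡ x_2^53 then (x_1x_2^{−1})^53 = 1, and the only element of order dividing gcd(53, 58) = 1 is 1, so x_1 = x_2.
With f(0) = 0 this makes f injective on all of ℤ_{59}, hence bijective (finite equal-size domain and codomain). In particular f is injective.
Since f is injective, we find the preimage of 19. The inverse of x ↦ x^53 on (ℤ_{59})^× is x ↦ x^23, because 53·23 = 1219 = 21·58 + 1 ≡ 1 (mod 58) and x^{58} = 1 for x ≠ 0 (Fermat). So f⁻¹(19) = 19^23 mod 59.
Repeated squaring mod 59: 19^1 ≡ 19, 19^2 ≡ 19² = 361 ≡ 7, 19^4 ≡ 7² = 49, 19^8 ≡ 49² = 2401 ≡ 41, 19^16 ≡ 41² = 1681 ≡ 29. Since 23 = 16 + 4 + 2 + 1, 19^23 ≡ 29·49·7·19: 29·49 = 1421 ≡ 5, then 5·7 = 35, then 35·19 = 665 ≡ 16. So 19^23 ≡ 16 (mod 59).
Hence f⁻¹(19) = 16.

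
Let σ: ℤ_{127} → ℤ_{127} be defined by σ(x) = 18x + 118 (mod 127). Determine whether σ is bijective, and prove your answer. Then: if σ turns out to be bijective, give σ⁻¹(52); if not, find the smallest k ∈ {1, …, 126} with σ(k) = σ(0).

81

By definition, injectivity means: for all a, b in the domain, σ(a) = σ(b) implies a = b.
Suppose σ(a) = σ(b) in ℤ_{127}. Then 18a + 118 ≡ 18b + 118 (mod 127), thus 18(a − b) ≡ 0 (mod 127).
Since gcd(18, 127) = 1, 18 is invertible modulo 127, so a − b ≡ 0 (mod 127), i.e. a = b.
We now compute 18⁻¹ mod 127 explicitly. Euclid's algorithm: 127 = 7·18 + 1; back-substituting gives 1 = 120·18 − 17·127, so 18⁻¹ ≡ 120 (mod 127).
For any y ∈ ℤ_{127}, x = 120(y − 118) mod 127 satisfies σ(x) = 18·120(y − 118) + 118 ≡ y (since 18·120 ≡ 1 mod 127). So every y has a preimage.
So σ is bijective.
Since σ is bijective, we compute σ⁻¹(52): solve 18x + 118 ≡ 52 (mod 127), i.e. 18x ≡ 61 (mod 127).
Multiplying by 18⁻¹ = 120 gives x ≡ 120·61 = 7320 = 57·127 + 81 ≡ 81 (mod 127).
Check: σ(81) = 18·81 + 118 = 1576 = 12·127 + 52 ≡ 52 (mod 127).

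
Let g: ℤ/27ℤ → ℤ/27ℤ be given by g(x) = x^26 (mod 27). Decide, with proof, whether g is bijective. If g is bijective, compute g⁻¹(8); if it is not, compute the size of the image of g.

10

g(0) = 0^26 = 0.
g(3): Repeated squaring mod 27: 3^1 ≡ 3, 3^2 ≡ 3² = 9, 3^4 ≡ 9² = 81 ≡ 0, 3^8 ≡ 0² = 0, 3^16 ≡ 0² = 0. Since 26 = 16 + 8 + 2, 3^26 ≡ 0·0·9: 0·0 = 0, then 0·9 = 0. So 3^26 ≡ 0 (mod 27).
So g(0) = g(3) = 0 while 0 ≠ 3, so g is not injective, hence not bijective.
Since g is not bijective, we determine |image(g)|. Computing x^26 mod 27 for each x (by repeated squaring, reducing mod 27 at every step), the values g(0), g(1), …, g(26) are: 0, 1, 13, 0, 7, 16, 0, 4, 10, 0, 19, 22, 0, 25, 25, 0, 22, 19, 0, 10, 4, 0, 16, 7, 0, 13, 1.
The distinct values are {0, 1, 4, 7, 10, 13, 16, 19, 22, 25}; there are 10 of them.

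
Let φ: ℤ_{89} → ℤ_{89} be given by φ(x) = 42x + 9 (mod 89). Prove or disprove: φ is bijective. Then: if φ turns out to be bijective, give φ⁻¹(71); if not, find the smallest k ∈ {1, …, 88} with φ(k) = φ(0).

82

By definition, injectivity means: for all s, t in the domain, φ(s) = φ(t) implies s = t.
If φ(s) = φ(t), then 42s ≡ 42t (mod 89). Because gcd(42, 89) = 1, we may cancel 42 to get s ≡ t (mod 89).
We now compute 42⁻¹ mod 89 explicitly. Euclid's algorithm: 89 = 2·42 + 5, 42 = 8·5 + 2, 5 = 2·2 + 1; back-substituting gives 1 = 53·42 − 25·89, so 42⁻¹ ≡ 53 (mod 89).
Then y ↦ 53(y − 9) is a two-sided inverse to φ, so every y ∈ ℤ_{89} has a preimage.
So φ is bijective.
Since φ is bijective, we find φ⁻¹(71): we need 42x ≡ 71 − 9 ≡ 62 (mod 89). Using 42⁻¹ = 53: x ≡ 53·62 = 3286 = 36·89 + 82, so x = 82.
Check: φ(82) = 42·82 + 9 = 3453 = 38·89 + 71 ≡ 71 (mod 89).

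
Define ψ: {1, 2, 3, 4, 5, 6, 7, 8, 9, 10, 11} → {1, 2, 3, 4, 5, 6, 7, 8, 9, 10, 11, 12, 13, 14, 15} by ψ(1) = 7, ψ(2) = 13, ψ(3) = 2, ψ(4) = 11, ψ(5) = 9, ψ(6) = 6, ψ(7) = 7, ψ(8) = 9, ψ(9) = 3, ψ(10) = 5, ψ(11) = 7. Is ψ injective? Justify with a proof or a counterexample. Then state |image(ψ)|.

ψ(1) = 7 = ψ(7) with 1 ≠ 7, so ψ is not injective.
The image of ψ is {2, 3, 5, 6, 7, 9, 11, 13}, which has 8 elements.

8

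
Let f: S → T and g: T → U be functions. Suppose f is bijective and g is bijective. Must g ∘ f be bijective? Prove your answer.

bijective

Injectivity: if g(f(s)) = g(f(t)) then f(s) = f(t) (g injective) so s = t (f injective).
Surjectivity: for c ∈ U pick b with g(b) = c, then a with f(a) = b; then (g ∘ f)(a) = c.
Therefore g ∘ f is bijective.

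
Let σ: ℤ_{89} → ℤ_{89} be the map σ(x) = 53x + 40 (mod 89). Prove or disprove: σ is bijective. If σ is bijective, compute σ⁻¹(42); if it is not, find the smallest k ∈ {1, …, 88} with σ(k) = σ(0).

84

Recall: injectivity means: for all u, v in the domain, σ(u) = σ(v) implies u = v.
Suppose σ(u) = σ(v) in ℤ_{89}. Then 53u + 40 ≡ 53v + 40 (mod 89), thus 53(u − v) ≡ 0 (mod 89).
Since gcd(53, 89) = 1, 53 is invertible modulo 89, therefore u − v ≡ 0 (mod 89), i.e. u = v.
We now compute 53⁻¹ mod 89 explicitly. Euclid's algorithm: 89 = 1·53 + 36, 53 = 1·36 + 17, 36 = 2·17 + 2, 17 = 8·2 + 1; back-substituting gives 1 = 42·53 − 25·89, so 53⁻¹ ≡ 42 (mod 89).
Then y ↦ 42(y − 40) is a two-sided inverse to σ, so every y ∈ ℤ_{89} has a preimage.
Thus σ is bijective.
Since σ is bijective, we find σ⁻¹(42): we need 53x ≡ 42 − 40 ≡ 2 (mod 89). Using 53⁻¹ = 42: x ≡ 42·2 = 84, so x = 84.
Check: σ(84) = 53·84 + 40 = 4492 = 50·89 + 42 ≡ 42 (mod 89).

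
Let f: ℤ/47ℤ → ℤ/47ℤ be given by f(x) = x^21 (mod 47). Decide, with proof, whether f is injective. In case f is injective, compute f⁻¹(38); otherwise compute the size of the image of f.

31

Since 47 is prime, the nonzero elements of ℤ/47ℤ form a cyclic group of order 46.
As gcd(21, 46) = 1, raising to the 21st power is a bijection on this group: if x_1^21 ≡ x_2^21 then (x_1x_2^{−1})^21 = 1, and the only element of order dividing gcd(21, 46) = 1 is 1, so x_1 = x_2.
With f(0) = 0 this makes f injective on all of ℤ/47ℤ, hence bijective (finite equal-size domain and codomain). In particular f is injective.
Since f is injective, we find the preimage of 38. The inverse of x ↦ x^21 on (ℤ/47ℤ)^× is x ↦ x^11, because 21·11 = 231 = 5·46 + 1 ≡ 1 (mod 46) and x^{46} = 1 for x ≠ 0 (Fermat). So f⁻¹(38) = 38^11 mod 47.
Repeated squaring mod 47: 38^1 ≡ 38, 38^2 ≡ 38² = 1444 ≡ 34, 38^4 ≡ 34² = 1156 ≡ 28, 38^8 ≡ 28² = 784 ≡ 32. Since 11 = 8 + 2 + 1, 38^11 ≡ 32·34·38: 32·34 = 1088 ≡ 7, then 7·38 = 266 ≡ 31. So 38^11 ≡ 31 (mod 47).
Hence f⁻¹(38) = 31.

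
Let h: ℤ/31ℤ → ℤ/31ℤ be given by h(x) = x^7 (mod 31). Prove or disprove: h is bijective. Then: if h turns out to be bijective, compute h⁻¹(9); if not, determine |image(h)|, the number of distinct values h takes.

18

Since 31 is prime, the nonzero elements of ℤ/31ℤ form a cyclic group of order 30.
As gcd(7, 30) = 1, raising to the 7th power is a bijection on this group: if u^7 ≡ v^7 then (uv^{−1})^7 = 1, and the only element of order dividing gcd(7, 30) = 1 is 1, so u = v.
With h(0) = 0 this makes h injective on all of ℤ/31ℤ, hence bijective (finite equal-size domain and codomain). In particular h is bijective.
Since h is bijective, we find the preimage of 9. The inverse of x ↦ x^7 on (ℤ/31ℤ)^× is x ↦ x^13, because 7·13 = 91 = 3·30 + 1 ≡ 1 (mod 30) and x^{30} = 1 for x ≠ 0 (Fermat). So h⁻¹(9) = 9^13 mod 31.
Repeated squaring mod 31: 9^1 ≡ 9, 9^2 ≡ 9² = 81 ≡ 19, 9^4 ≡ 19² = 361 ≡ 20, 9^8 ≡ 20² = 400 ≡ 28. Since 13 = 8 + 4 + 1, 9^13 ≡ 28·20·9: 28·20 = 560 ≡ 2, then 2·9 = 18. So 9^13 ≡ 18 (mod 31).
Hence h⁻¹(9) = 18.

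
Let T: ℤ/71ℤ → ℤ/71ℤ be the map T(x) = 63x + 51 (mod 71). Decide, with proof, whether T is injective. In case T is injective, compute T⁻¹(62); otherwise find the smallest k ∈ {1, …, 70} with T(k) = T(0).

43

If T(a) = T(b), then 63a ≡ 63b (mod 71). Because gcd(63, 71) = 1, we may cancel 63 to get a ≡ b (mod 71).
So T is injective.
We now compute 63⁻¹ mod 71 explicitly. Euclid's algorithm: 71 = 1·63 + 8, 63 = 7·8 + 7, 8 = 1·7 + 1; back-substituting gives 1 = 62·63 − 55·71, so 63⁻¹ ≡ 62 (mod 71).
Since T is injective, we compute T⁻¹(62): solve 63x + 51 ≡ 62 (mod 71), i.e. 63x ≡ 11 (mod 71).
Multiplying by 63⁻¹ = 62 gives x ≡ 62·11 = 682 = 9·71 + 43 ≡ 43 (mod 71).
Check: T(43) = 63·43 + 51 = 2760 = 38·71 + 62 ≡ 62 (mod 71).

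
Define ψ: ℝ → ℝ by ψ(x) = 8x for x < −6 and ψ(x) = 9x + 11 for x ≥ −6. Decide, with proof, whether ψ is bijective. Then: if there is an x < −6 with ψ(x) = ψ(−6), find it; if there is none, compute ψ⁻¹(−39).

-50/9

Both pieces are strictly increasing (slopes 8 and 9), so each is injective on its own interval.
The left piece maps (−∞, −6) onto (−∞, −48); the right piece maps [−6, ∞) onto [−43, ∞).
The images leave a gap (−48 has no preimage), so ψ is not surjective, hence not bijective.
Because the two images are disjoint, no x < −6 has ψ(x) = ψ(−6), so we compute ψ⁻¹(−39): −39 lies in [−43, ∞), so solve 9x + 11 = −39: x = (−39 − 11)/9 = −50/9.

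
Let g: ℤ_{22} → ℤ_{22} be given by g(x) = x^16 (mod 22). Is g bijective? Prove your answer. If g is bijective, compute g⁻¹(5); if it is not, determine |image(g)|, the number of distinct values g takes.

12

g(10): Repeated squaring mod 22: 10^1 ≡ 10, 10^2 ≡ 10² = 100 ≡ 12, 10^4 ≡ 12² = 144 ≡ 12, 10^8 ≡ 12² = 144 ≡ 12, 10^16 ≡ 12² = 144 ≡ 12. So 10^16 ≡ 12 (mod 22).
g(12): Repeated squaring mod 22: 12^1 ≡ 12, 12^2 ≡ 12² = 144 ≡ 12, 12^4 ≡ 12² = 144 ≡ 12, 12^8 ≡ 12² = 144 ≡ 12, 12^16 ≡ 12² = 144 ≡ 12. So 12^16 ≡ 12 (mod 22).
So g(10) = g(12) = 12 while 10 ≠ 12, therefore g is not injective, hence not bijective.
Since g is not bijective, we determine |image(g)|. Computing x^16 mod 22 for each x (by repeated squaring, reducing mod 22 at every step), the values g(0), g(1), …, g(21) are: 0, 1, 20, 3, 4, 5, 16, 15, 14, 9, 12, 11, 12, 9, 14, 15, 16, 5, 4, 3, 20, 1.
The distinct values are {0, 1, 3, 4, 5, 9, 11, 12, 14, 15, 16, 20}; there are 12 of them.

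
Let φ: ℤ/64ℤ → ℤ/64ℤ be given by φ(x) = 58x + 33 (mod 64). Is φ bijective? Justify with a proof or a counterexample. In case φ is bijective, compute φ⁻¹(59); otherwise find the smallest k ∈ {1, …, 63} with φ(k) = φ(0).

By definition, injectivity means: for all s, t in the domain, φ(s) = φ(t) implies s = t.
We have gcd(58, 64) = 2 > 1. Taking s = 0 and t = 32: φ(0) = 33 and φ(32) = 58·32 + 33 = 1889 ≡ 33 (mod 64).
So φ(0) = φ(32) while 0 ≠ 32, so φ is not injective, hence not bijective.
Since φ is not bijective, we find the least positive k with φ(k) = φ(0): this means 58k ≡ 0 (mod 64), i.e. 64 ∣ 58k. Since gcd(58, 64) = 2, dividing through by 2 this holds exactly when 32 ∣ 29k, and as gcd(29, 32) = 1, exactly when 32 ∣ k.
The smallest positive such k is 32.

32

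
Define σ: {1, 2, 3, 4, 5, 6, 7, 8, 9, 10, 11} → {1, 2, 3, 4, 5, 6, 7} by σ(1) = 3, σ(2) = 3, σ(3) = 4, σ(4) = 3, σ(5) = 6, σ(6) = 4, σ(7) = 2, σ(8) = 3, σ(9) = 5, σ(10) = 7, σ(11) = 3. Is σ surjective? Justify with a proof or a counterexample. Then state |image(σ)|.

No element maps to 1, so σ is not surjective.
The image of σ is {2, 3, 4, 5, 6, 7}, which has 6 elements.

6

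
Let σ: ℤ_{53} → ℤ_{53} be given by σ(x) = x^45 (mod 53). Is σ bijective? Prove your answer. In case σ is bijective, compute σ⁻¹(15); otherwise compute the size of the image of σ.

Since 53 is prime, the nonzero elements of ℤ_{53} form a cyclic group of order 52.
As gcd(45, 52) = 1, raising to the 45th power is a bijection on this group: if a^45 ≡ b^45 then (ab^{−1})^45 = 1, and the only element of order dividing gcd(45, 52) = 1 is 1, so a = b.
With σ(0) = 0 this makes σ injective on all of ℤ_{53}, hence bijective (finite equal-size domain and codomain). In particular σ is bijective.
Since σ is bijective, we find the preimage of 15. The inverse of x ↦ x^45 on (ℤ_{53})^× is x ↦ x^37, because 45·37 = 1665 = 32·52 + 1 ≡ 1 (mod 52) and x^{52} = 1 for x ≠ 0 (Fermat). So σ⁻¹(15) = 15^37 mod 53.
Repeated squaring mod 53: 15^1 ≡ 15, 15^2 ≡ 15² = 225 ≡ 13, 15^4 ≡ 13² = 169 ≡ 10, 15^8 ≡ 10² = 100 ≡ 47, 15^16 ≡ 47² = 2209 ≡ 36, 15^32 ≡ 36² = 1296 ≡ 24. Since 37 = 32 + 4 + 1, 15^37 ≡ 24·10·15: 24·10 = 240 ≡ 28, then 28·15 = 420 ≡ 49. So 15^37 ≡ 49 (mod 53).
Hence σ⁻¹(15) = 49.

49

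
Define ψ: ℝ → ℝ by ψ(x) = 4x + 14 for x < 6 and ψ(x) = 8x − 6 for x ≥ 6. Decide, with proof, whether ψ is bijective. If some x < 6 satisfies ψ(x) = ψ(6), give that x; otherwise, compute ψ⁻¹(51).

57/8

Both pieces are strictly increasing (slopes 4 and 8), so each is injective on its own interval.
The left piece maps (−∞, 6) onto (−∞, 38); the right piece maps [6, ∞) onto [42, ∞).
The images leave a gap (38 has no preimage), so ψ is not surjective, hence not bijective.
Because the two images are disjoint, no x < 6 has ψ(x) = ψ(6), so we compute ψ⁻¹(51): 51 lies in [42, ∞), so solve 8x − 6 = 51: x = (51 + 6)/8 = 57/8.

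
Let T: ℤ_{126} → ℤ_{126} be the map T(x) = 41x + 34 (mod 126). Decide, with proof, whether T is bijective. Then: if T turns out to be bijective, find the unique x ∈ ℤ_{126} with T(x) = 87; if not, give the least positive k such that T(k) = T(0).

115

Suppose T(x_1) = T(x_2) in ℤ_{126}. Then 41x_1 + 34 ≡ 41x_2 + 34 (mod 126), thus 41(x_1 − x_2) ≡ 0 (mod 126).
Since gcd(41, 126) = 1, 41 is invertible modulo 126, hence x_1 − x_2 ≡ 0 (mod 126), i.e. x_1 = x_2.
We now compute 41⁻¹ mod 126 explicitly. Euclid's algorithm: 126 = 3·41 + 3, 41 = 13·3 + 2, 3 = 1·2 + 1; back-substituting gives 1 = 83·41 − 27·126, so 41⁻¹ ≡ 83 (mod 126).
For any y ∈ ℤ_{126}, x = 83(y − 34) mod 126 satisfies T(x) = 41·83(y − 34) + 34 ≡ y (since 41·83 ≡ 1 mod 126). So every y has a preimage.
Thus T is bijective.
Since T is bijective, we find T⁻¹(87): we need 41x ≡ 87 − 34 ≡ 53 (mod 126). Using 41⁻¹ = 83: x ≡ 83·53 = 4399 = 34·126 + 115, so x = 115.
Check: T(115) = 41·115 + 34 = 4749 = 37·126 + 87 ≡ 87 (mod 126).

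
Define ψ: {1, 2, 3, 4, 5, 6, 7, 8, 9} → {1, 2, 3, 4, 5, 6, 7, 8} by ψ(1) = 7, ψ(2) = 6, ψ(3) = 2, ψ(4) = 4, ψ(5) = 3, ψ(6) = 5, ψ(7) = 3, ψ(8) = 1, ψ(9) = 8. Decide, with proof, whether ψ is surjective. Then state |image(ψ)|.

Every element of the codomain has a preimage: 1 = ψ(8), 2 = ψ(3), 3 = ψ(5), 4 = ψ(4), 5 = ψ(6), 6 = ψ(2), 7 = ψ(1), 8 = ψ(9).
Therefore ψ is surjective.
The image of ψ is {1, 2, 3, 4, 5, 6, 7, 8}, which has 8 elements.

8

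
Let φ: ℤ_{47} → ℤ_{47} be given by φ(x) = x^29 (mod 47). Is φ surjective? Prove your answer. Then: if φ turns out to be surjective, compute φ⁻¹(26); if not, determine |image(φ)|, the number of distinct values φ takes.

Since 47 is prime, the nonzero elements of ℤ_{47} form a cyclic group of order 46.
As gcd(29, 46) = 1, raising to the 29th power is a bijection on this group: if a^29 ≡ b^29 then (ab^{−1})^29 = 1, and the only element of order dividing gcd(29, 46) = 1 is 1, so a = b.
With φ(0) = 0 this makes φ injective on all of ℤ_{47}, hence bijective (finite equal-size domain and codomain). In particular φ is surjective.
Since φ is surjective, we find the preimage of 26. The inverse of x ↦ x^29 on (ℤ_{47})^× is x ↦ x^27, because 29·27 = 783 = 17·46 + 1 ≡ 1 (mod 46) and x^{46} = 1 for x ≠ 0 (Fermat). So φ⁻¹(26) = 26^27 mod 47.
Repeated squaring mod 47: 26^1 ≡ 26, 26^2 ≡ 26² = 676 ≡ 18, 26^4 ≡ 18² = 324 ≡ 42, 26^8 ≡ 42² = 1764 ≡ 25, 26^16 ≡ 25² = 625 ≡ 14. Since 27 = 16 + 8 + 2 + 1, 26^27 ≡ 14·25·18·26: 14·25 = 350 ≡ 21, then 21·18 = 378 ≡ 2, then 2·26 = 52 ≡ 5. So 26^27 ≡ 5 (mod 47).
Hence φ⁻¹(26) = 5.

5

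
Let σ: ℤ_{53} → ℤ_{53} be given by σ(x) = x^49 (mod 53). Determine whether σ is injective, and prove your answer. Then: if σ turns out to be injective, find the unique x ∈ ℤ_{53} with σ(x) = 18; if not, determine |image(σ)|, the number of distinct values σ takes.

Since 53 is prime, the nonzero elements of ℤ_{53} form a cyclic group of order 52.
As gcd(49, 52) = 1, raising to the 49th power is a bijection on this group: if a^49 ≡ b^49 then (ab^{−1})^49 = 1, and the only element of order dividing gcd(49, 52) = 1 is 1, so a = b.
With σ(0) = 0 this makes σ injective on all of ℤ_{53}, hence bijective (finite equal-size domain and codomain). In particular σ is injective.
Since σ is injective, we find the preimage of 18. The inverse of x ↦ x^49 on (ℤ_{53})^× is x ↦ x^17, because 49·17 = 833 = 16·52 + 1 ≡ 1 (mod 52) and x^{52} = 1 for x ≠ 0 (Fermat). So σ⁻¹(18) = 18^17 mod 53.
Repeated squaring mod 53: 18^1 ≡ 18, 18^2 ≡ 18² = 324 ≡ 6, 18^4 ≡ 6² = 36, 18^8 ≡ 36² = 1296 ≡ 24, 18^16 ≡ 24² = 576 ≡ 46. Since 17 = 16 + 1, 18^17 ≡ 46·18: 46·18 = 828 ≡ 33. So 18^17 ≡ 33 (mod 53).
Hence σ⁻¹(18) = 33.

33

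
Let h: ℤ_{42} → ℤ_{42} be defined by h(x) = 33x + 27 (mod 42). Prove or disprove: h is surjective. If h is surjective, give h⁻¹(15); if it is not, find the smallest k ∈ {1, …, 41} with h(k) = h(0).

14

Recall that h is surjective if every y in the codomain equals h(x) for some x in the domain.
Since gcd(33, 42) = 3, we have 33x ≡ 0 (mod 3) for all x, so h(x) ≡ 0 (mod 3).
But 1 ≢ 0 (mod 3), so 1 ∈ ℤ_{42} has no preimage. Thus h is not surjective.
Since h is not surjective, we find the least positive k with h(k) = h(0): this means 33k ≡ 0 (mod 42), i.e. 42 ∣ 33k. Since gcd(33, 42) = 3, dividing through by 3 this holds exactly when 14 ∣ 11k, and as gcd(11, 14) = 1, exactly when 14 ∣ k.
The smallest positive such k is 14.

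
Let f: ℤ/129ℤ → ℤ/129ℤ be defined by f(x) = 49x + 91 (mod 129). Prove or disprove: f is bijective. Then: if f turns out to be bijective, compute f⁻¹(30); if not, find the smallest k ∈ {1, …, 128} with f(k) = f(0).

Suppose f(a) = f(b) in ℤ/129ℤ. Then 49a + 91 ≡ 49b + 91 (mod 129), so 49(a − b) ≡ 0 (mod 129).
Since gcd(49, 129) = 1, 49 is invertible modulo 129, therefore a − b ≡ 0 (mod 129), i.e. a = b.
We now compute 49⁻¹ mod 129 explicitly. Euclid's algorithm: 129 = 2·49 + 31, 49 = 1·31 + 18, 31 = 1·18 + 13, 18 = 1·13 + 5, 13 = 2·5 + 3, 5 = 1·3 + 2, 3 = 1·2 + 1; back-substituting gives 1 = 79·49 − 30·129, so 49⁻¹ ≡ 79 (mod 129).
Then y ↦ 79(y − 91) is a two-sided inverse to f, so every y ∈ ℤ/129ℤ has a preimage.
Hence f is bijective.
Since f is bijective, we compute f⁻¹(30): solve 49x + 91 ≡ 30 (mod 129), i.e. 49x ≡ 68 (mod 129).
Multiplying by 49⁻¹ = 79 gives x ≡ 79·68 = 5372 = 41·129 + 83 ≡ 83 (mod 129).
Check: f(83) = 49·83 + 91 = 4158 = 32·129 + 30 ≡ 30 (mod 129).

83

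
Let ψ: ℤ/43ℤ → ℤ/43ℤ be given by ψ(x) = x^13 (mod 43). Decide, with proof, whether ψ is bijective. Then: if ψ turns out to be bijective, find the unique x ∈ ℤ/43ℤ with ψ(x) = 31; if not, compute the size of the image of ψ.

40

Since 43 is prime, the nonzero elements of ℤ/43ℤ form a cyclic group of order 42.
As gcd(13, 42) = 1, raising to the 13th power is a bijection on this group: if x_1^13 ≡ x_2^13 then (x_1x_2^{−1})^13 = 1, and the only element of order dividing gcd(13, 42) = 1 is 1, so x_1 = x_2.
With ψ(0) = 0 this makes ψ injective on all of ℤ/43ℤ, hence bijective (finite equal-size domain and codomain). In particular ψ is bijective.
Since ψ is bijective, we find the preimage of 31. The inverse of x ↦ x^13 on (ℤ/43ℤ)^× is x ↦ x^13, because 13·13 = 169 = 4·42 + 1 ≡ 1 (mod 42) and x^{42} = 1 for x ≠ 0 (Fermat). So ψ⁻¹(31) = 31^13 mod 43.
Repeated squaring mod 43: 31^1 ≡ 31, 31^2 ≡ 31² = 961 ≡ 15, 31^4 ≡ 15² = 225 ≡ 10, 31^8 ≡ 10² = 100 ≡ 14. Since 13 = 8 + 4 + 1, 31^13 ≡ 14·10·31: 14·10 = 140 ≡ 11, then 11·31 = 341 ≡ 40. So 31^13 ≡ 40 (mod 43).
Hence ψ⁻¹(31) = 40.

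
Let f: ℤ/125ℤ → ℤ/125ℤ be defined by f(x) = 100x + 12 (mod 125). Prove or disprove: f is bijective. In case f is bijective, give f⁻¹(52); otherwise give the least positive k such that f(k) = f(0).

We have gcd(100, 125) = 25 > 1. Taking s = 0 and t = 5: f(0) = 12 and f(5) = 100·5 + 12 = 512 ≡ 12 (mod 125).
So f(0) = f(5) while 0 ≠ 5, therefore f is not injective, hence not bijective.
Since f is not bijective, we find the least positive k with f(k) = f(0): this means 100k ≡ 0 (mod 125), i.e. 125 ∣ 100k. Since gcd(100, 125) = 25, dividing through by 25 this holds exactly when 5 ∣ 4k, and as gcd(4, 5) = 1, exactly when 5 ∣ k.
The smallest positive such k is 5.

5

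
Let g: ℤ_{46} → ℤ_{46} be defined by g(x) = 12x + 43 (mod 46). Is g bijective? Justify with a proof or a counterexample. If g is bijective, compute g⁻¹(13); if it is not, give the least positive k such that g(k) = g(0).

23

We have gcd(12, 46) = 2 > 1. Taking u = 0 and v = 23: g(0) = 43 and g(23) = 12·23 + 43 = 319 ≡ 43 (mod 46).
So g(0) = g(23) while 0 ≠ 23, therefore g is not injective, hence not bijective.
Since g is not bijective, we find the least positive k with g(k) = g(0): this means 12k ≡ 0 (mod 46), i.e. 46 ∣ 12k. Since gcd(12, 46) = 2, dividing through by 2 this holds exactly when 23 ∣ 6k, and as gcd(6, 23) = 1, exactly when 23 ∣ k.
The smallest positive such k is 23.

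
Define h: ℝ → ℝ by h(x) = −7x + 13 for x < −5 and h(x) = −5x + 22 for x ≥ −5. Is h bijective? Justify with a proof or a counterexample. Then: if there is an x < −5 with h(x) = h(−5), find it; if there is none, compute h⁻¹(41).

-19/5

Both pieces are strictly decreasing (slopes −7 and −5), so each is injective on its own interval.
The left piece maps (−∞, −5) onto (48, ∞); the right piece maps [−5, ∞) onto (−∞, 47].
The images leave a gap (48 has no preimage), so h is not surjective, hence not bijective.
Because the two images are disjoint, no x < −5 has h(x) = h(−5), so we compute h⁻¹(41): 41 lies in (−∞, 47], so solve −5x + 22 = 41: x = (41 − 22)/(−5) = −19/5.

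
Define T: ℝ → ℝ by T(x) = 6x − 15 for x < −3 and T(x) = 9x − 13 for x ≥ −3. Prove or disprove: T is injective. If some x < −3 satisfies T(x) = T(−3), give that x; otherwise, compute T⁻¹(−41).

-25/6

Both pieces are strictly increasing (slopes 6 and 9), so each is injective on its own interval.
The left piece maps (−∞, −3) onto (−∞, −33); the right piece maps [−3, ∞) onto [−40, ∞).
These images overlap. In particular T(−3) = −40 (right piece), and solving 6x − 15 = −40 on the left piece gives x = −25/6 < −3.
So T(−25/6) = T(−3) with −25/6 ≠ −3, and T is not injective. This x = −25/6 is the requested value below −3.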